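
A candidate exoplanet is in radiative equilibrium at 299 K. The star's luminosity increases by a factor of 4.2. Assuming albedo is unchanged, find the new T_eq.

T_eq ∝ L^(1/4) · d^(−1/2).
T′ = 299 × 4.2^(1/4) = 428 K.

T_eq ≈ 428 K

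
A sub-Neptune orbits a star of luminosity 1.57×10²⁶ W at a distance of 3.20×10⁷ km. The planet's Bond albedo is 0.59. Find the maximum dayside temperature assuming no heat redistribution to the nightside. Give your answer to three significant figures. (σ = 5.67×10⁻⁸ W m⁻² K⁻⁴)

d = 3.20×10⁷ km = 3.20×10¹⁰ m.
Flux: S = L/(4πd²) = 1.57×10²⁶/(4π×(3.20×10¹⁰)²) = 1.22×10⁴ W m⁻².
With no redistribution each surface element balances locally: S(1−A) = σT⁴.
T = [1.22×10⁴ × 0.41 / 5.67×10⁻⁸]^(1/4) = (8.82×10¹⁰)^(1/4) = 545 K.

T_ss ≈ 545 K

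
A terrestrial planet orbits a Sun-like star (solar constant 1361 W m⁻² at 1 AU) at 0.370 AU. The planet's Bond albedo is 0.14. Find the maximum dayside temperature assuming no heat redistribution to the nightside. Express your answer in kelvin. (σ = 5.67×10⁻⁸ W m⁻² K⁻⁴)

T_ss ≈ 623 K

Flux at 0.370 AU: S = 1361/0.370² = 9940 W m⁻².
With no redistribution each surface element balances locally: S(1−A) = σT⁴.
T = [9940 × 0.86 / 5.67×10⁻⁸]^(1/4) = (1.51×10¹¹)^(1/4) = 623 K.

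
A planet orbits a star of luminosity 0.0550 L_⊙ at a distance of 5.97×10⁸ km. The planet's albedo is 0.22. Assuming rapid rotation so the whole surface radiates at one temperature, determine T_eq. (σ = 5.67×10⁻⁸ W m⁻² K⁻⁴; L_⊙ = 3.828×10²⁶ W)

d = 5.97×10⁸ km = 5.97×10¹¹ m.
L = 0.0550 × 3.828×10²⁶ = 2.11×10²⁵ W.
Flux: S = L/(4πd²) = 2.11×10²⁵/(4π×(5.97×10¹¹)²) = 4.70 W m⁻².
Energy balance: absorbed = emitted ⇒ πR²·S(1−A) = 4πR²·σT_eq⁴, so T_eq⁴ = S(1−A)/(4σ).
T_eq = [4.70 × 0.78 / (4 × 5.67×10⁻⁸)]^(1/4) = (1.62×10⁷)^(1/4) = 63.4 K.

T_eq ≈ 63.4 K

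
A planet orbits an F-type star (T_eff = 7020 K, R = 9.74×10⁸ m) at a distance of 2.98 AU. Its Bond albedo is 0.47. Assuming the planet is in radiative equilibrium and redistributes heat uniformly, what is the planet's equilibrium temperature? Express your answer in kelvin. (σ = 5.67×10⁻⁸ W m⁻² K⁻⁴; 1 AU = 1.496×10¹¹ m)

d = 2.98 AU = 4.46×10¹¹ m.
L = 4πR_⋆²σT_⋆⁴ = 4π(9.74×10⁸)² × 5.67×10⁻⁸ × (7020)⁴ = 1.64×10²⁷ W.
S = L/(4πd²) = 657 W m⁻².
Energy balance: absorbed = emitted ⇒ πR²·S(1−A) = 4πR²·σT_eq⁴, so T_eq⁴ = S(1−A)/(4σ).
T_eq = [657 × 0.53 / (4 × 5.67×10⁻⁸)]^(1/4) = (1.54×10⁹)^(1/4) = 198 K.

T_eq ≈ 198 K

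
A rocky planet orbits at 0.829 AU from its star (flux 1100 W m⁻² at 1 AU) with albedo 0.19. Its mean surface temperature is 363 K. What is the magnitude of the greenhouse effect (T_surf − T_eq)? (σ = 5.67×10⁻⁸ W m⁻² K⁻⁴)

S = 1100/0.829² = 1601 W m⁻².
T_eq = [S(1−A)/(4σ)]^(1/4) = [1601×0.81/(4×5.67×10⁻⁸)]^(1/4) = 275.0 K.
ΔT = T_surf − T_eq = 363 − 275.0.

ΔT ≈ 88.0 K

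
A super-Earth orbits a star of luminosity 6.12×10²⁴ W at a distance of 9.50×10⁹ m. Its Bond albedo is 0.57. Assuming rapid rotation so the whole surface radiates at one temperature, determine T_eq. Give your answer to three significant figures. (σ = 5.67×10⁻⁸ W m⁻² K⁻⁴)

T_eq ≈ 318 K

Flux: S = L/(4πd²) = 6.12×10²⁴/(4π×(9.50×10⁹)²) = 5400 W m⁻².
Energy balance: absorbed = emitted ⇒ πR²·S(1−A) = 4πR²·σT_eq⁴, so T_eq⁴ = S(1−A)/(4σ).
T_eq = [5400 × 0.43 / (4 × 5.67×10⁻⁸)]^(1/4) = (1.02×10¹⁰)^(1/4) = 318 K.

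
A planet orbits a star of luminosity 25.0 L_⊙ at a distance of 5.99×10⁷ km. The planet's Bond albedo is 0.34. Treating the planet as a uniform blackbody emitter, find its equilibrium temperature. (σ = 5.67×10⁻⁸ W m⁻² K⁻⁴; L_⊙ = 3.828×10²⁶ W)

T_eq ≈ 887 K

d = 5.99×10⁷ km = 5.99×10¹⁰ m.
L = 25.0 × 3.828×10²⁶ = 9.57×10²⁷ W.
Flux: S = L/(4πd²) = 9.57×10²⁷/(4π×(5.99×10¹⁰)²) = 2.12×10⁵ W m⁻².
Energy balance: absorbed = emitted ⇒ πR²·S(1−A) = 4πR²·σT_eq⁴, so T_eq⁴ = S(1−A)/(4σ).
T_eq = [2.12×10⁵ × 0.66 / (4 × 5.67×10⁻⁸)]^(1/4) = (6.18×10¹¹)^(1/4) = 887 K.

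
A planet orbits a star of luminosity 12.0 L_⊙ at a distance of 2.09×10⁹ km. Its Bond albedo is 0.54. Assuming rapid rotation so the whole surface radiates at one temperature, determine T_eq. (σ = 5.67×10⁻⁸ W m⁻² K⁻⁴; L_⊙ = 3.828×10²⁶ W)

d = 2.09×10⁹ km = 2.09×10¹² m.
L = 12.0 × 3.828×10²⁶ = 4.59×10²⁷ W.
Flux: S = L/(4πd²) = 4.59×10²⁷/(4π×(2.09×10¹²)²) = 83.7 W m⁻².
Energy balance: absorbed = emitted ⇒ πR²·S(1−A) = 4πR²·σT_eq⁴, so T_eq⁴ = S(1−A)/(4σ).
T_eq = [83.7 × 0.46 / (4 × 5.67×10⁻⁸)]^(1/4) = (1.70×10⁸)^(1/4) = 114 K.

T_eq ≈ 114 K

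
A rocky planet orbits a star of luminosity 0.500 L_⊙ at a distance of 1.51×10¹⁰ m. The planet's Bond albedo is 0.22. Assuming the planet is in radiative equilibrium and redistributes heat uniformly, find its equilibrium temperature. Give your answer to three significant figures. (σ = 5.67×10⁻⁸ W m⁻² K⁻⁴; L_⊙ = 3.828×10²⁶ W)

L = 0.500 × 3.828×10²⁶ = 1.91×10²⁶ W.
Flux: S = L/(4πd²) = 1.91×10²⁶/(4π×(1.51×10¹⁰)²) = 6.68×10⁴ W m⁻².
Energy balance: absorbed = emitted ⇒ πR²·S(1−A) = 4πR²·σT_eq⁴, so T_eq⁴ = S(1−A)/(4σ).
T_eq = [6.68×10⁴ × 0.78 / (4 × 5.67×10⁻⁸)]^(1/4) = (2.30×10¹¹)^(1/4) = 692 K.

T_eq ≈ 692 K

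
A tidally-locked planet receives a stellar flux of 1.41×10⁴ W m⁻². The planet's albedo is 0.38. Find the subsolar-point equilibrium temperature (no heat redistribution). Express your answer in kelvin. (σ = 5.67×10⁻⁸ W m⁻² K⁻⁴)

At the subsolar point the surface absorbs S(1−A) and emits σT⁴ per unit area — no factor of 4, since only the local patch is in balance.
T = [1.41×10⁴ × 0.62 / 5.67×10⁻⁸]^(1/4) = (1.54×10¹¹)^(1/4) = 627 K.

T_ss ≈ 627 K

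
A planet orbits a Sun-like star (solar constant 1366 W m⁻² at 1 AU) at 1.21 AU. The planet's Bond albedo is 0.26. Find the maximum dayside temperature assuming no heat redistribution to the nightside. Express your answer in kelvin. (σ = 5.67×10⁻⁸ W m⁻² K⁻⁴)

T_ss ≈ 332 K

Flux at 1.21 AU: S = 1366/1.21² = 933 W m⁻².
With no redistribution each surface element balances locally: S(1−A) = σT⁴.
T = [933 × 0.74 / 5.67×10⁻⁸]^(1/4) = (1.22×10¹⁰)^(1/4) = 332 K.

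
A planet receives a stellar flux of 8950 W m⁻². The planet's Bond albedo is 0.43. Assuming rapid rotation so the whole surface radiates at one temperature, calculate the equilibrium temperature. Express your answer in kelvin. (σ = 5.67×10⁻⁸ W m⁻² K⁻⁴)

T_eq ≈ 387 K

Energy balance: absorbed = emitted ⇒ πR²·S(1−A) = 4πR²·σT_eq⁴, so T_eq⁴ = S(1−A)/(4σ).
T_eq = [8950 × 0.57 / (4 × 5.67×10⁻⁸)]^(1/4) = (2.25×10¹⁰)^(1/4) = 387 K.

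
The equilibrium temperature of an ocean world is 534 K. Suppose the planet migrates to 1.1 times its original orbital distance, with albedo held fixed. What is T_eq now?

T_eq ≈ 509 K

T_eq ∝ L^(1/4) · d^(−1/2).
T′ = 534 / 1.1^(1/2) = 509 K.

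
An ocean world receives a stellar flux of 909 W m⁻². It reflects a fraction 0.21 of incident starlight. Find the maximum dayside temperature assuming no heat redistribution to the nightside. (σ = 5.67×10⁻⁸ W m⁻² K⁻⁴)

With no redistribution each surface element balances locally: S(1−A) = σT⁴.
T = [909 × 0.79 / 5.67×10⁻⁸]^(1/4) = (1.27×10¹⁰)^(1/4) = 335 K.

T_ss ≈ 335 K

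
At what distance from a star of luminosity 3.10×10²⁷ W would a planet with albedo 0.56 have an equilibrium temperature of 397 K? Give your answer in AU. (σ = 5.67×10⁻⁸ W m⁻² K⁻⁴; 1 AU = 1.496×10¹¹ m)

From T_eq⁴ = L(1−A)/(16πσd²): d = √[L(1−A)/(16πσT_eq⁴)].
d = √[3.10×10²⁷ × 0.44 / (16π × 5.67×10⁻⁸ × (397)⁴)] = 1.39×10¹¹ m = 0.928 AU.

d ≈ 0.928 AU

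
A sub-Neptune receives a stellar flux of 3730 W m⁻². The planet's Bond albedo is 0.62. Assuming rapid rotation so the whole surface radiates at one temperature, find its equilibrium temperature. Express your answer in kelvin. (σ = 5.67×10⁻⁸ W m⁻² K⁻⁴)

Energy balance: absorbed = emitted ⇒ πR²·S(1−A) = 4πR²·σT_eq⁴, so T_eq⁴ = S(1−A)/(4σ).
T_eq = [3730 × 0.38 / (4 × 5.67×10⁻⁸)]^(1/4) = (6.25×10⁹)^(1/4) = 281 K.

T_eq ≈ 281 K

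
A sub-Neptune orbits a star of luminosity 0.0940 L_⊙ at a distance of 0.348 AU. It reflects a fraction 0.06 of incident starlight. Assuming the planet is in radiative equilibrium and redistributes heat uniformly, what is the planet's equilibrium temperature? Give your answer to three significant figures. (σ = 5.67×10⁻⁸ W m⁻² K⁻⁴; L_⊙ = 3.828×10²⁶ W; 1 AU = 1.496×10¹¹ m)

T_eq ≈ 257 K

d = 0.348 AU = 5.21×10¹⁰ m.
L = 0.0940 × 3.828×10²⁶ = 3.60×10²⁵ W.
Flux: S = L/(4πd²) = 3.60×10²⁵/(4π×(5.21×10¹⁰)²) = 1060 W m⁻².
Energy balance: absorbed = emitted ⇒ πR²·S(1−A) = 4πR²·σT_eq⁴, so T_eq⁴ = S(1−A)/(4σ).
T_eq = [1060 × 0.94 / (4 × 5.67×10⁻⁸)]^(1/4) = (4.38×10⁹)^(1/4) = 257 K.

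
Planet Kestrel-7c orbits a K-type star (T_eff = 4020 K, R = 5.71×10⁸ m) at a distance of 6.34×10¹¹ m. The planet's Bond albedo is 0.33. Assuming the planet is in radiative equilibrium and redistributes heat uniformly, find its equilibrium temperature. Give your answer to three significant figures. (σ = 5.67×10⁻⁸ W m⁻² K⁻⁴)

L = 4πR_⋆²σT_⋆⁴ = 4π(5.71×10⁸)² × 5.67×10⁻⁸ × (4020)⁴ = 6.07×10²⁵ W.
S = L/(4πd²) = 12.0 W m⁻².
Energy balance: absorbed = emitted ⇒ πR²·S(1−A) = 4πR²·σT_eq⁴, so T_eq⁴ = S(1−A)/(4σ).
T_eq = [12.0 × 0.67 / (4 × 5.67×10⁻⁸)]^(1/4) = (3.55×10⁷)^(1/4) = 77.2 K.

T_eq ≈ 77.2 K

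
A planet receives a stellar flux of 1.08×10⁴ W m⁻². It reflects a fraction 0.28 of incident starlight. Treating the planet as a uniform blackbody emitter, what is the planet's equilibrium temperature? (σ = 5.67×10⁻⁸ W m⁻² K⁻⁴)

T_eq ≈ 430 K

Energy balance: absorbed = emitted ⇒ πR²·S(1−A) = 4πR²·σT_eq⁴, so T_eq⁴ = S(1−A)/(4σ).
T_eq = [1.08×10⁴ × 0.72 / (4 × 5.67×10⁻⁸)]^(1/4) = (3.43×10¹⁰)^(1/4) = 430 K.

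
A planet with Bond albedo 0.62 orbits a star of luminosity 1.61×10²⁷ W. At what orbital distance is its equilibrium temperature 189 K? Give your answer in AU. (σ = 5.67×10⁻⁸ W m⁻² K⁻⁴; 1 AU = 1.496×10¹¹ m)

From T_eq⁴ = L(1−A)/(16πσd²): d = √[L(1−A)/(16πσT_eq⁴)].
d = √[1.61×10²⁷ × 0.38 / (16π × 5.67×10⁻⁸ × (189)⁴)] = 4.10×10¹¹ m = 2.74 AU.

d ≈ 2.74 AU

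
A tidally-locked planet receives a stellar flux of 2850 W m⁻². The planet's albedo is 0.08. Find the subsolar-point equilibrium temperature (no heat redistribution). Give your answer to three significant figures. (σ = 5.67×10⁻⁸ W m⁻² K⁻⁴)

At the subsolar point the surface absorbs S(1−A) and emits σT⁴ per unit area — no factor of 4, since only the local patch is in balance.
T = [2850 × 0.92 / 5.67×10⁻⁸]^(1/4) = (4.62×10¹⁰)^(1/4) = 464 K.

T_ss ≈ 464 K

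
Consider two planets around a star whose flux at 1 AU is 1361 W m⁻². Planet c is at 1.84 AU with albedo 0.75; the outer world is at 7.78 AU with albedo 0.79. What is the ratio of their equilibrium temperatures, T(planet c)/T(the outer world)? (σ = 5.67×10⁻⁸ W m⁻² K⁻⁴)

T₁/T₂ ≈ 2.148

T_eq = [S₀(1−A)/(4σd²)]^(1/4), so T ∝ (1−A)^(1/4) / √d.
T₁ = [1361×0.25/(4×5.67×10⁻⁸×1.84²)]^(1/4) = 145.09 K.
T₂ = [1361×0.21/(4×5.67×10⁻⁸×7.78²)]^(1/4) = 67.55 K.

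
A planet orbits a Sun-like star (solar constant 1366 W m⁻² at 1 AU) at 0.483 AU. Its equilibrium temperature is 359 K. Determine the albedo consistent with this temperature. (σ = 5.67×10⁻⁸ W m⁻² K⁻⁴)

A ≈ 0.36

Flux at 0.483 AU: S = 1366/0.483² = 5860 W m⁻².
From T_eq⁴ = S(1−A)/(4σ): 1−A = 4σT_eq⁴/S.
1−A = 4 × 5.67×10⁻⁸ × (359)⁴ / 5860 = 0.643.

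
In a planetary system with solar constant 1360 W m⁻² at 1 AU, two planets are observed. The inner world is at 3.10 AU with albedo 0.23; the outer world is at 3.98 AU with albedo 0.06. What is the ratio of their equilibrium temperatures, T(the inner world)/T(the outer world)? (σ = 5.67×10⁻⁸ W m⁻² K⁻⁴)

T₁/T₂ ≈ 1.078

T_eq = [S₀(1−A)/(4σd²)]^(1/4), so T ∝ (1−A)^(1/4) / √d.
T₁ = [1360×0.77/(4×5.67×10⁻⁸×3.10²)]^(1/4) = 148.05 K.
T₂ = [1360×0.94/(4×5.67×10⁻⁸×3.98²)]^(1/4) = 137.35 K.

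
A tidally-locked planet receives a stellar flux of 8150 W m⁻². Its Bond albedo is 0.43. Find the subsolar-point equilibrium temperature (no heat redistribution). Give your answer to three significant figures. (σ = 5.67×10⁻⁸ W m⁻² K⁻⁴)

T_ss ≈ 535 K

At the subsolar point the surface absorbs S(1−A) and emits σT⁴ per unit area — no factor of 4, since only the local patch is in balance.
T = [8150 × 0.57 / 5.67×10⁻⁸]^(1/4) = (8.19×10¹⁰)^(1/4) = 535 K.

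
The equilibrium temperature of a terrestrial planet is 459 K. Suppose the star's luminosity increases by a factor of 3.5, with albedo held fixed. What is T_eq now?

T_eq ≈ 628 K

T_eq ∝ L^(1/4) · d^(−1/2).
T′ = 459 × 3.5^(1/4) = 628 K.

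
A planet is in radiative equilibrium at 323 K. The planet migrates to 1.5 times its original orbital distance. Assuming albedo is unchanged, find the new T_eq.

T_eq ≈ 264 K

T_eq ∝ L^(1/4) · d^(−1/2).
T′ = 323 / 1.5^(1/2) = 264 K.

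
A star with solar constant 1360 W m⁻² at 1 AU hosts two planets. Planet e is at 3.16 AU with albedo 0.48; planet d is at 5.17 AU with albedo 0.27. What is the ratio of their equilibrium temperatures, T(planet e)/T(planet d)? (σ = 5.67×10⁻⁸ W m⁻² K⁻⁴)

T_eq = [S₀(1−A)/(4σd²)]^(1/4), so T ∝ (1−A)^(1/4) / √d.
T₁ = [1360×0.52/(4×5.67×10⁻⁸×3.16²)]^(1/4) = 132.93 K.
T₂ = [1360×0.73/(4×5.67×10⁻⁸×5.17²)]^(1/4) = 113.13 K.

T₁/T₂ ≈ 1.175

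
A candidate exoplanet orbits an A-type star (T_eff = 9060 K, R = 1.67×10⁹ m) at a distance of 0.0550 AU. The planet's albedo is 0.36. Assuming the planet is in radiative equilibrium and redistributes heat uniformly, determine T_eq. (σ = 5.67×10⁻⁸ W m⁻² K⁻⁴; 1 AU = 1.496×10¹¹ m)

T_eq ≈ 2580 K

d = 0.0550 AU = 8.23×10⁹ m.
L = 4πR_⋆²σT_⋆⁴ = 4π(1.67×10⁹)² × 5.67×10⁻⁸ × (9060)⁴ = 1.34×10²⁸ W.
S = L/(4πd²) = 1.57×10⁷ W m⁻².
Energy balance: absorbed = emitted ⇒ πR²·S(1−A) = 4πR²·σT_eq⁴, so T_eq⁴ = S(1−A)/(4σ).
T_eq = [1.57×10⁷ × 0.64 / (4 × 5.67×10⁻⁸)]^(1/4) = (4.44×10¹³)^(1/4) = 2580 K.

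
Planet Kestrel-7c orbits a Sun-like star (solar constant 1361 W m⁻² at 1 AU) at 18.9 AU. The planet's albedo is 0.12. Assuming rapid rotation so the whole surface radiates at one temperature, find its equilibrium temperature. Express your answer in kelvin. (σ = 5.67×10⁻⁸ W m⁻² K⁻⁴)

Flux at 18.9 AU: S = 1361/18.9² = 3.81 W m⁻².
Energy balance: absorbed = emitted ⇒ πR²·S(1−A) = 4πR²·σT_eq⁴, so T_eq⁴ = S(1−A)/(4σ).
T_eq = [3.81 × 0.88 / (4 × 5.67×10⁻⁸)]^(1/4) = (1.48×10⁷)^(1/4) = 62.0 K.

T_eq ≈ 62.0 K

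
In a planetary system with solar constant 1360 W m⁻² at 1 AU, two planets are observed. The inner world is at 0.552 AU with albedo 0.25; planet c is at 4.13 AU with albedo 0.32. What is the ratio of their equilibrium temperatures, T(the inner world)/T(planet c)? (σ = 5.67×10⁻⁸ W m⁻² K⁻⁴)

T₁/T₂ ≈ 2.803

T_eq = [S₀(1−A)/(4σd²)]^(1/4), so T ∝ (1−A)^(1/4) / √d.
T₁ = [1360×0.75/(4×5.67×10⁻⁸×0.552²)]^(1/4) = 348.55 K.
T₂ = [1360×0.68/(4×5.67×10⁻⁸×4.13²)]^(1/4) = 124.34 K.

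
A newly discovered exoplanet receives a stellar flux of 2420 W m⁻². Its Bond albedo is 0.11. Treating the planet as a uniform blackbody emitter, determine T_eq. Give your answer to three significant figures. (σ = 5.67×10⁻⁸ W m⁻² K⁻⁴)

T_eq ≈ 312 K

Energy balance: absorbed = emitted ⇒ πR²·S(1−A) = 4πR²·σT_eq⁴, so T_eq⁴ = S(1−A)/(4σ).
T_eq = [2420 × 0.89 / (4 × 5.67×10⁻⁸)]^(1/4) = (9.50×10⁹)^(1/4) = 312 K.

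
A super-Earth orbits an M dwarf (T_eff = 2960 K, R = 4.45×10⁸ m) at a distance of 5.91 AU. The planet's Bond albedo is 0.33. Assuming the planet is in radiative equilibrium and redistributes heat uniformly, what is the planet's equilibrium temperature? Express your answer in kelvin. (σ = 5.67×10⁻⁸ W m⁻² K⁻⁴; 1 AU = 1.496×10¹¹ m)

d = 5.91 AU = 8.84×10¹¹ m.
L = 4πR_⋆²σT_⋆⁴ = 4π(4.45×10⁸)² × 5.67×10⁻⁸ × (2960)⁴ = 1.08×10²⁵ W.
S = L/(4πd²) = 1.10 W m⁻².
Energy balance: absorbed = emitted ⇒ πR²·S(1−A) = 4πR²·σT_eq⁴, so T_eq⁴ = S(1−A)/(4σ).
T_eq = [1.10 × 0.67 / (4 × 5.67×10⁻⁸)]^(1/4) = (3.26×10⁶)^(1/4) = 42.5 K.

T_eq ≈ 42.5 K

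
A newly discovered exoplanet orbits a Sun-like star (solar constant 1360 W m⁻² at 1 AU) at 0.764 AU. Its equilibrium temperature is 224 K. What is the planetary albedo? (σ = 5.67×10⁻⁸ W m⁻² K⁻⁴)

Flux at 0.764 AU: S = 1360/0.764² = 2330 W m⁻².
From T_eq⁴ = S(1−A)/(4σ): 1−A = 4σT_eq⁴/S.
1−A = 4 × 5.67×10⁻⁸ × (224)⁴ / 2330 = 0.245.

A ≈ 0.75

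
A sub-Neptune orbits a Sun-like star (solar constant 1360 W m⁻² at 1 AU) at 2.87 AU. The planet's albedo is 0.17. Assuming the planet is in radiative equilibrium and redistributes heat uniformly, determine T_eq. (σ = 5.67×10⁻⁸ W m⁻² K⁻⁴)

Flux at 2.87 AU: S = 1360/2.87² = 165 W m⁻².
Energy balance: absorbed = emitted ⇒ πR²·S(1−A) = 4πR²·σT_eq⁴, so T_eq⁴ = S(1−A)/(4σ).
T_eq = [165 × 0.83 / (4 × 5.67×10⁻⁸)]^(1/4) = (6.04×10⁸)^(1/4) = 157 K.

T_eq ≈ 157 K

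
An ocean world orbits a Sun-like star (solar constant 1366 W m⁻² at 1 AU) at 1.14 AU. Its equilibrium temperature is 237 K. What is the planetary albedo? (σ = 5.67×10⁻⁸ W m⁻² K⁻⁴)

Flux at 1.14 AU: S = 1366/1.14² = 1050 W m⁻².
From T_eq⁴ = S(1−A)/(4σ): 1−A = 4σT_eq⁴/S.
1−A = 4 × 5.67×10⁻⁸ × (237)⁴ / 1050 = 0.681.

A ≈ 0.32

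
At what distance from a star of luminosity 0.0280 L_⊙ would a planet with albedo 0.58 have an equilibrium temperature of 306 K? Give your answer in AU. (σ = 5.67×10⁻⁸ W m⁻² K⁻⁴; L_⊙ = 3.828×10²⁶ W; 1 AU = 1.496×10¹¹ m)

L = 0.0280 × 3.828×10²⁶ = 1.07×10²⁵ W.
From T_eq⁴ = L(1−A)/(16πσd²): d = √[L(1−A)/(16πσT_eq⁴)].
d = √[1.07×10²⁵ × 0.42 / (16π × 5.67×10⁻⁸ × (306)⁴)] = 1.34×10¹⁰ m = 0.0897 AU.

d ≈ 0.0897 AU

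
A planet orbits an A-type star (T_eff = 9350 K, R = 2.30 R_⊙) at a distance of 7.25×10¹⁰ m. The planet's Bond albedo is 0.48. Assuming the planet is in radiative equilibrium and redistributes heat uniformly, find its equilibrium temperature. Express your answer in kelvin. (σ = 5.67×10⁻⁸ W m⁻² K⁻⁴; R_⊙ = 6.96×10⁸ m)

T_eq ≈ 834 K

R_⋆ = 2.30 × 6.96×10⁸ = 1.60×10⁹ m.
L = 4πR_⋆²σT_⋆⁴ = 4π(1.60×10⁹)² × 5.67×10⁻⁸ × (9350)⁴ = 1.40×10²⁸ W.
S = L/(4πd²) = 2.11×10⁵ W m⁻².
Energy balance: absorbed = emitted ⇒ πR²·S(1−A) = 4πR²·σT_eq⁴, so T_eq⁴ = S(1−A)/(4σ).
T_eq = [2.11×10⁵ × 0.52 / (4 × 5.67×10⁻⁸)]^(1/4) = (4.84×10¹¹)^(1/4) = 834 K.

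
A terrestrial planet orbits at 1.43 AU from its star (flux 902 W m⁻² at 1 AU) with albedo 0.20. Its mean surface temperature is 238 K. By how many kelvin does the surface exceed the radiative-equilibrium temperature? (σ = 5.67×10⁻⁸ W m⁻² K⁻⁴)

S = 902/1.43² = 441.1 W m⁻².
T_eq = [S(1−A)/(4σ)]^(1/4) = [441.1×0.80/(4×5.67×10⁻⁸)]^(1/4) = 198.6 K.
ΔT = T_surf − T_eq = 238 − 198.6.

ΔT ≈ 39.4 K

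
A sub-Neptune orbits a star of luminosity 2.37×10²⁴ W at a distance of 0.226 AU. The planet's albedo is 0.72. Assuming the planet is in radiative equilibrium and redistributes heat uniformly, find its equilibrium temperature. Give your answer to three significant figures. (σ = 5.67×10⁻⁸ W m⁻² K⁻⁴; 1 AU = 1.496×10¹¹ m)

d = 0.226 AU = 3.38×10¹⁰ m.
Flux: S = L/(4πd²) = 2.37×10²⁴/(4π×(3.38×10¹⁰)²) = 165 W m⁻².
Energy balance: absorbed = emitted ⇒ πR²·S(1−A) = 4πR²·σT_eq⁴, so T_eq⁴ = S(1−A)/(4σ).
T_eq = [165 × 0.28 / (4 × 5.67×10⁻⁸)]^(1/4) = (2.04×10⁸)^(1/4) = 119 K.

T_eq ≈ 119 K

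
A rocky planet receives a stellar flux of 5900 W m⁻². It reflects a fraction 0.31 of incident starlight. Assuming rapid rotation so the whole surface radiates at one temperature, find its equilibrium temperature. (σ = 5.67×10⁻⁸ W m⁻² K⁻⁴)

T_eq ≈ 366 K

Energy balance: absorbed = emitted ⇒ πR²·S(1−A) = 4πR²·σT_eq⁴, so T_eq⁴ = S(1−A)/(4σ).
T_eq = [5900 × 0.69 / (4 × 5.67×10⁻⁸)]^(1/4) = (1.79×10¹⁰)^(1/4) = 366 K.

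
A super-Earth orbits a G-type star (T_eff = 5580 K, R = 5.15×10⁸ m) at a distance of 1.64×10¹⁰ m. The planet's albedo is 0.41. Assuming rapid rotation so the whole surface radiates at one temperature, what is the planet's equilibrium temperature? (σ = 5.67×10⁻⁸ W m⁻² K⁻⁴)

T_eq ≈ 613 K

L = 4πR_⋆²σT_⋆⁴ = 4π(5.15×10⁸)² × 5.67×10⁻⁸ × (5580)⁴ = 1.83×10²⁶ W.
S = L/(4πd²) = 5.42×10⁴ W m⁻².
Energy balance: absorbed = emitted ⇒ πR²·S(1−A) = 4πR²·σT_eq⁴, so T_eq⁴ = S(1−A)/(4σ).
T_eq = [5.42×10⁴ × 0.59 / (4 × 5.67×10⁻⁸)]^(1/4) = (1.41×10¹¹)^(1/4) = 613 K.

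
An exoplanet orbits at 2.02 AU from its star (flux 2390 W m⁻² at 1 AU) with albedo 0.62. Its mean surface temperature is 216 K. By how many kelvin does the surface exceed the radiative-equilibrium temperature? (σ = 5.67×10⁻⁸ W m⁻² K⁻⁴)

S = 2390/2.02² = 585.7 W m⁻².
T_eq = [S(1−A)/(4σ)]^(1/4) = [585.7×0.38/(4×5.67×10⁻⁸)]^(1/4) = 177.0 K.
ΔT = T_surf − T_eq = 216 − 177.0.

ΔT ≈ 39.0 K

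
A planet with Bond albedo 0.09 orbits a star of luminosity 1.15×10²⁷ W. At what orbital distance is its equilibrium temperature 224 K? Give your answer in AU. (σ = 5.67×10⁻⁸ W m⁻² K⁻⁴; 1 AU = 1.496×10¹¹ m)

d ≈ 2.55 AU

From T_eq⁴ = L(1−A)/(16πσd²): d = √[L(1−A)/(16πσT_eq⁴)].
d = √[1.15×10²⁷ × 0.91 / (16π × 5.67×10⁻⁸ × (224)⁴)] = 3.82×10¹¹ m = 2.55 AU.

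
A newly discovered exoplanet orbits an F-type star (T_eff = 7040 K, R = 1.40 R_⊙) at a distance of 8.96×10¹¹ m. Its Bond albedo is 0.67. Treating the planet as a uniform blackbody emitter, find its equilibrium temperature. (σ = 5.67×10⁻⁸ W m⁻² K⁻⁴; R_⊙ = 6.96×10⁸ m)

T_eq ≈ 124 K

R_⋆ = 1.40 × 6.96×10⁸ = 9.74×10⁸ m.
L = 4πR_⋆²σT_⋆⁴ = 4π(9.74×10⁸)² × 5.67×10⁻⁸ × (7040)⁴ = 1.66×10²⁷ W.
S = L/(4πd²) = 165 W m⁻².
Energy balance: absorbed = emitted ⇒ πR²·S(1−A) = 4πR²·σT_eq⁴, so T_eq⁴ = S(1−A)/(4σ).
T_eq = [165 × 0.33 / (4 × 5.67×10⁻⁸)]^(1/4) = (2.40×10⁸)^(1/4) = 124 K.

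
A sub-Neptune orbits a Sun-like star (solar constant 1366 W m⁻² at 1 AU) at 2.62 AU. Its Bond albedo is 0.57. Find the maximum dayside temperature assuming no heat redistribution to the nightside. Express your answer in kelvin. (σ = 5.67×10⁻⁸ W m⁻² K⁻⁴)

T_ss ≈ 197 K

Flux at 2.62 AU: S = 1366/2.62² = 199 W m⁻².
With no redistribution each surface element balances locally: S(1−A) = σT⁴.
T = [199 × 0.43 / 5.67×10⁻⁸]^(1/4) = (1.51×10⁹)^(1/4) = 197 K.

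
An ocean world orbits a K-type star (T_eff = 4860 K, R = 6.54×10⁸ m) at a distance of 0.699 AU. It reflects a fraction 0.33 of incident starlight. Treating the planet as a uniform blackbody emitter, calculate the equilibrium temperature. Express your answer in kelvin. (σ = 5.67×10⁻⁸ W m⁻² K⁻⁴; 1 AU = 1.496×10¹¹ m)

T_eq ≈ 246 K

d = 0.699 AU = 1.05×10¹¹ m.
L = 4πR_⋆²σT_⋆⁴ = 4π(6.54×10⁸)² × 5.67×10⁻⁸ × (4860)⁴ = 1.70×10²⁶ W.
S = L/(4πd²) = 1240 W m⁻².
Energy balance: absorbed = emitted ⇒ πR²·S(1−A) = 4πR²·σT_eq⁴, so T_eq⁴ = S(1−A)/(4σ).
T_eq = [1240 × 0.67 / (4 × 5.67×10⁻⁸)]^(1/4) = (3.66×10⁹)^(1/4) = 246 K.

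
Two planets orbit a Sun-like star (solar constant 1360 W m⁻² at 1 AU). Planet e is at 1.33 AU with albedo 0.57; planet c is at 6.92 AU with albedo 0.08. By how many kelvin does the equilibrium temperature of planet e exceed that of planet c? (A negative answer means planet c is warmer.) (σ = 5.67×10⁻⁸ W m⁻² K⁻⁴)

ΔT ≈ 91.8 K

T_eq = [S₀(1−A)/(4σd²)]^(1/4), so T ∝ (1−A)^(1/4) / √d.
T₁ = [1360×0.43/(4×5.67×10⁻⁸×1.33²)]^(1/4) = 195.40 K.
T₂ = [1360×0.92/(4×5.67×10⁻⁸×6.92²)]^(1/4) = 103.60 K.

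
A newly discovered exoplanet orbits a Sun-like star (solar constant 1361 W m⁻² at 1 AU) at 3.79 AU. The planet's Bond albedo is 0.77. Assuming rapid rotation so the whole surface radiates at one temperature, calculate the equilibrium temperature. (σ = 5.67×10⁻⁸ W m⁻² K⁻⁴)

T_eq ≈ 99.0 K

Flux at 3.79 AU: S = 1361/3.79² = 94.8 W m⁻².
Energy balance: absorbed = emitted ⇒ πR²·S(1−A) = 4πR²·σT_eq⁴, so T_eq⁴ = S(1−A)/(4σ).
T_eq = [94.8 × 0.23 / (4 × 5.67×10⁻⁸)]^(1/4) = (9.61×10⁷)^(1/4) = 99.0 K.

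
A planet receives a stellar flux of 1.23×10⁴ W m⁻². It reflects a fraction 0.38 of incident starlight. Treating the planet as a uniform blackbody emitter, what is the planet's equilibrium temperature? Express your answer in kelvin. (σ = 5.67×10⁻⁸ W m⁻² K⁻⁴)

Energy balance: absorbed = emitted ⇒ πR²·S(1−A) = 4πR²·σT_eq⁴, so T_eq⁴ = S(1−A)/(4σ).
T_eq = [1.23×10⁴ × 0.62 / (4 × 5.67×10⁻⁸)]^(1/4) = (3.36×10¹⁰)^(1/4) = 428 K.

T_eq ≈ 428 K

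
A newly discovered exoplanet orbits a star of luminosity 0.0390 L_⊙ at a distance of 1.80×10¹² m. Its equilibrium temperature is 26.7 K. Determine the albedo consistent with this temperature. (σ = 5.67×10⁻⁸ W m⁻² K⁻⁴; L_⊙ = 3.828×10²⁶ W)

A ≈ 0.69

L = 0.0390 × 3.828×10²⁶ = 1.49×10²⁵ W.
Flux: S = L/(4πd²) = 1.49×10²⁵/(4π×(1.80×10¹²)²) = 0.367 W m⁻².
From T_eq⁴ = S(1−A)/(4σ): 1−A = 4σT_eq⁴/S.
1−A = 4 × 5.67×10⁻⁸ × (26.7)⁴ / 0.367 = 0.314.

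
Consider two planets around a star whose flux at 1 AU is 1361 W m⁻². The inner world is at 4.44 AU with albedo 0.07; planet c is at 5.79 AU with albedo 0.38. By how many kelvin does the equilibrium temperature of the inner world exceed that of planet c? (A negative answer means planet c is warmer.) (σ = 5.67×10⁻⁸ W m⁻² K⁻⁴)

T_eq = [S₀(1−A)/(4σd²)]^(1/4), so T ∝ (1−A)^(1/4) / √d.
T₁ = [1361×0.93/(4×5.67×10⁻⁸×4.44²)]^(1/4) = 129.71 K.
T₂ = [1361×0.62/(4×5.67×10⁻⁸×5.79²)]^(1/4) = 102.64 K.

ΔT ≈ 27.1 K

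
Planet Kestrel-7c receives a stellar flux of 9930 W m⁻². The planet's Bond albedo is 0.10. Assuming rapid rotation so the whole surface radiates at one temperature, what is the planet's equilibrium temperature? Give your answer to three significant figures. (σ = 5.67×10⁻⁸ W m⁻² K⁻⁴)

Energy balance: absorbed = emitted ⇒ πR²·S(1−A) = 4πR²·σT_eq⁴, so T_eq⁴ = S(1−A)/(4σ).
T_eq = [9930 × 0.90 / (4 × 5.67×10⁻⁸)]^(1/4) = (3.94×10¹⁰)^(1/4) = 446 K.

T_eq ≈ 446 K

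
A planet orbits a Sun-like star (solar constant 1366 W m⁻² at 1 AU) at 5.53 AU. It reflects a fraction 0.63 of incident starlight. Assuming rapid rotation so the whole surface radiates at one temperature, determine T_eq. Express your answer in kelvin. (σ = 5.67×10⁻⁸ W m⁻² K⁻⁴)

Flux at 5.53 AU: S = 1366/5.53² = 44.7 W m⁻².
Energy balance: absorbed = emitted ⇒ πR²·S(1−A) = 4πR²·σT_eq⁴, so T_eq⁴ = S(1−A)/(4σ).
T_eq = [44.7 × 0.37 / (4 × 5.67×10⁻⁸)]^(1/4) = (7.29×10⁷)^(1/4) = 92.4 K.

T_eq ≈ 92.4 K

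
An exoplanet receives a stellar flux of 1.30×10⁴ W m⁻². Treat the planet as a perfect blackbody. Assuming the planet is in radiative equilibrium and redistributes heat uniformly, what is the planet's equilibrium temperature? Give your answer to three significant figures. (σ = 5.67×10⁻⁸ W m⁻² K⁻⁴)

Energy balance: absorbed = emitted ⇒ πR²·S(1−A) = 4πR²·σT_eq⁴, so T_eq⁴ = S(1−A)/(4σ).
T_eq = [1.30×10⁴ × 1.00 / (4 × 5.67×10⁻⁸)]^(1/4) = (5.73×10¹⁰)^(1/4) = 489 K.

T_eq ≈ 489 K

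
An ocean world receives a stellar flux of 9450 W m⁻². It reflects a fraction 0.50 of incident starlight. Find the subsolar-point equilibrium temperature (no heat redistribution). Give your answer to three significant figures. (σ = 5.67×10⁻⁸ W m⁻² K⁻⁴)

T_ss ≈ 537 K

At the subsolar point the surface absorbs S(1−A) and emits σT⁴ per unit area — no factor of 4, since only the local patch is in balance.
T = [9450 × 0.50 / 5.67×10⁻⁸]^(1/4) = (8.33×10¹⁰)^(1/4) = 537 K.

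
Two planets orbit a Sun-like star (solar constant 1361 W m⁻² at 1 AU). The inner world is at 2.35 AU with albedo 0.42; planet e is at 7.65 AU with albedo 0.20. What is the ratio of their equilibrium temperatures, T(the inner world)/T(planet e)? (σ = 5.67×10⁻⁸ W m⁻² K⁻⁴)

T₁/T₂ ≈ 1.665

T_eq = [S₀(1−A)/(4σd²)]^(1/4), so T ∝ (1−A)^(1/4) / √d.
T₁ = [1361×0.58/(4×5.67×10⁻⁸×2.35²)]^(1/4) = 158.44 K.
T₂ = [1361×0.80/(4×5.67×10⁻⁸×7.65²)]^(1/4) = 95.17 K.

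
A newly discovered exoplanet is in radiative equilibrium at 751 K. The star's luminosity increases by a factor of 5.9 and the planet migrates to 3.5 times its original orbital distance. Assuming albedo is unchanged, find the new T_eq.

T_eq ≈ 626 K

T_eq ∝ L^(1/4) · d^(−1/2).
T′ = 751 × 5.9^(1/4) / 3.5^(1/2) = 626 K.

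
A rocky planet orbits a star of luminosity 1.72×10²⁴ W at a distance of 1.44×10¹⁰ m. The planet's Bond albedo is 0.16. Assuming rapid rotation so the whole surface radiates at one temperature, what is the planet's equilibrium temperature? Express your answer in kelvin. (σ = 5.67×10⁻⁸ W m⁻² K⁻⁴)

T_eq ≈ 222 K

Flux: S = L/(4πd²) = 1.72×10²⁴/(4π×(1.44×10¹⁰)²) = 660 W m⁻².
Energy balance: absorbed = emitted ⇒ πR²·S(1−A) = 4πR²·σT_eq⁴, so T_eq⁴ = S(1−A)/(4σ).
T_eq = [660 × 0.84 / (4 × 5.67×10⁻⁸)]^(1/4) = (2.44×10⁹)^(1/4) = 222 K.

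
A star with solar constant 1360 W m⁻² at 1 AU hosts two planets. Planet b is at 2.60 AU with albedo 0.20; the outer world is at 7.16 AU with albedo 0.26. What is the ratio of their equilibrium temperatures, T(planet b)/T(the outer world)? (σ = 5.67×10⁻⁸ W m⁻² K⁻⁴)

T_eq = [S₀(1−A)/(4σd²)]^(1/4), so T ∝ (1−A)^(1/4) / √d.
T₁ = [1360×0.80/(4×5.67×10⁻⁸×2.60²)]^(1/4) = 163.21 K.
T₂ = [1360×0.74/(4×5.67×10⁻⁸×7.16²)]^(1/4) = 96.46 K.

T₁/T₂ ≈ 1.692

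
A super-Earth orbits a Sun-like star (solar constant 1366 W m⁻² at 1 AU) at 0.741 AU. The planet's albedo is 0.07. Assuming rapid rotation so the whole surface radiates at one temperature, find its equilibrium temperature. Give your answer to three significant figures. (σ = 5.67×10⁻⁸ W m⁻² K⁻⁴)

Flux at 0.741 AU: S = 1366/0.741² = 2490 W m⁻².
Energy balance: absorbed = emitted ⇒ πR²·S(1−A) = 4πR²·σT_eq⁴, so T_eq⁴ = S(1−A)/(4σ).
T_eq = [2490 × 0.93 / (4 × 5.67×10⁻⁸)]^(1/4) = (1.02×10¹⁰)^(1/4) = 318 K.

T_eq ≈ 318 K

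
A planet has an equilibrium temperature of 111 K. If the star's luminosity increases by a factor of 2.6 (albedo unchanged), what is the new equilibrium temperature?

T_eq ≈ 141 K

T_eq ∝ L^(1/4) · d^(−1/2).
T′ = 111 × 2.6^(1/4) = 141 K.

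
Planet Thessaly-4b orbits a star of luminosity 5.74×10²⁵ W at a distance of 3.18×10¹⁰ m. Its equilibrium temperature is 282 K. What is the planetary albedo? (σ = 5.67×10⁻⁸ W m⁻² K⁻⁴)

A ≈ 0.68

Flux: S = L/(4πd²) = 5.74×10²⁵/(4π×(3.18×10¹⁰)²) = 4520 W m⁻².
From T_eq⁴ = S(1−A)/(4σ): 1−A = 4σT_eq⁴/S.
1−A = 4 × 5.67×10⁻⁸ × (282)⁴ / 4520 = 0.318.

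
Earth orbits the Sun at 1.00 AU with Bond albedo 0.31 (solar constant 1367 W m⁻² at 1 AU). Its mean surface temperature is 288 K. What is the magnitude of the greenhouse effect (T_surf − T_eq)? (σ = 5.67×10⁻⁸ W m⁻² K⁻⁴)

ΔT ≈ 34.1 K

S = 1367/1.00² = 1367 W m⁻².
T_eq = [S(1−A)/(4σ)]^(1/4) = [1367×0.69/(4×5.67×10⁻⁸)]^(1/4) = 253.9 K.
ΔT = T_surf − T_eq = 288 − 253.9.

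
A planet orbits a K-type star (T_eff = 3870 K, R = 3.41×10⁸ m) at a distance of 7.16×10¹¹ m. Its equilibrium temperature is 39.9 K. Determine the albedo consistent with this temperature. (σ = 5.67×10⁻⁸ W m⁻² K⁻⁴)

L = 4πR_⋆²σT_⋆⁴ = 4π(3.41×10⁸)² × 5.67×10⁻⁸ × (3870)⁴ = 1.86×10²⁵ W.
S = L/(4πd²) = 2.88 W m⁻².
From T_eq⁴ = S(1−A)/(4σ): 1−A = 4σT_eq⁴/S.
1−A = 4 × 5.67×10⁻⁸ × (39.9)⁴ / 2.88 = 0.199.

A ≈ 0.80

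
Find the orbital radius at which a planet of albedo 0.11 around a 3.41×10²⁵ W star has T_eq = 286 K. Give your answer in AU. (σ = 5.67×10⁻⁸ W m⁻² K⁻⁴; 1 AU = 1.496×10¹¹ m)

From T_eq⁴ = L(1−A)/(16πσd²): d = √[L(1−A)/(16πσT_eq⁴)].
d = √[3.41×10²⁵ × 0.89 / (16π × 5.67×10⁻⁸ × (286)⁴)] = 3.99×10¹⁰ m = 0.267 AU.

d ≈ 0.267 AU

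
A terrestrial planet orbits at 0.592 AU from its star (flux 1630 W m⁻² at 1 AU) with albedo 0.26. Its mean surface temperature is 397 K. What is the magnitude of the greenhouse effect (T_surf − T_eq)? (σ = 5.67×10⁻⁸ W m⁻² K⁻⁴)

ΔT ≈ 46.0 K

S = 1630/0.592² = 4651 W m⁻².
T_eq = [S(1−A)/(4σ)]^(1/4) = [4651×0.74/(4×5.67×10⁻⁸)]^(1/4) = 351.0 K.
ΔT = T_surf − T_eq = 397 − 351.0.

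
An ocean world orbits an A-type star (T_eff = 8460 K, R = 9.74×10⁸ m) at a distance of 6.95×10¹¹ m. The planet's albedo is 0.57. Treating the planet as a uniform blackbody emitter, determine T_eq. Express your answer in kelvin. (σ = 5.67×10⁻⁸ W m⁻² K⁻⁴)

L = 4πR_⋆²σT_⋆⁴ = 4π(9.74×10⁸)² × 5.67×10⁻⁸ × (8460)⁴ = 3.46×10²⁷ W.
S = L/(4πd²) = 570 W m⁻².
Energy balance: absorbed = emitted ⇒ πR²·S(1−A) = 4πR²·σT_eq⁴, so T_eq⁴ = S(1−A)/(4σ).
T_eq = [570 × 0.43 / (4 × 5.67×10⁻⁸)]^(1/4) = (1.08×10⁹)^(1/4) = 181 K.

T_eq ≈ 181 K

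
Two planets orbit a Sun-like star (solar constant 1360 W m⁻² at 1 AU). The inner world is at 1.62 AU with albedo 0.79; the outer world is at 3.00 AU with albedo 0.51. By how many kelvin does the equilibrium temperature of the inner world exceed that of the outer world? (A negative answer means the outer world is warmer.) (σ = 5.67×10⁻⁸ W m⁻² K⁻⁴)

ΔT ≈ 13.6 K

T_eq = [S₀(1−A)/(4σd²)]^(1/4), so T ∝ (1−A)^(1/4) / √d.
T₁ = [1360×0.21/(4×5.67×10⁻⁸×1.62²)]^(1/4) = 148.00 K.
T₂ = [1360×0.49/(4×5.67×10⁻⁸×3.00²)]^(1/4) = 134.42 K.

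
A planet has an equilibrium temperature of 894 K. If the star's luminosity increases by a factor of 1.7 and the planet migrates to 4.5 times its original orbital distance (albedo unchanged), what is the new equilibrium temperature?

T_eq ∝ L^(1/4) · d^(−1/2).
T′ = 894 × 1.7^(1/4) / 4.5^(1/2) = 481 K.

T_eq ≈ 481 K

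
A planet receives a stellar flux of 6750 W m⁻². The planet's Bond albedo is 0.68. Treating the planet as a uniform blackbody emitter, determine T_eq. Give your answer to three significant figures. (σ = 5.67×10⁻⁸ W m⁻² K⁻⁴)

T_eq ≈ 312 K

Energy balance: absorbed = emitted ⇒ πR²·S(1−A) = 4πR²·σT_eq⁴, so T_eq⁴ = S(1−A)/(4σ).
T_eq = [6750 × 0.32 / (4 × 5.67×10⁻⁸)]^(1/4) = (9.52×10⁹)^(1/4) = 312 K.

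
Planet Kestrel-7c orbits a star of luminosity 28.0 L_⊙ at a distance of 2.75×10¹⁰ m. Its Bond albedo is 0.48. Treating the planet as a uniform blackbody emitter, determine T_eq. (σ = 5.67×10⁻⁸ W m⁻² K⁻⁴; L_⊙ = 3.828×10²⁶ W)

L = 28.0 × 3.828×10²⁶ = 1.07×10²⁸ W.
Flux: S = L/(4πd²) = 1.07×10²⁸/(4π×(2.75×10¹⁰)²) = 1.13×10⁶ W m⁻².
Energy balance: absorbed = emitted ⇒ πR²·S(1−A) = 4πR²·σT_eq⁴, so T_eq⁴ = S(1−A)/(4σ).
T_eq = [1.13×10⁶ × 0.52 / (4 × 5.67×10⁻⁸)]^(1/4) = (2.59×10¹²)^(1/4) = 1270 K.

T_eq ≈ 1270 K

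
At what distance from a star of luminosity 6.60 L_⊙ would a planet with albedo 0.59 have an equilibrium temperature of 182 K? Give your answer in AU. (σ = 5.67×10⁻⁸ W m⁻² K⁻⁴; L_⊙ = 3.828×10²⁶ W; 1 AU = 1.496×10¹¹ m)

L = 6.60 × 3.828×10²⁶ = 2.53×10²⁷ W.
From T_eq⁴ = L(1−A)/(16πσd²): d = √[L(1−A)/(16πσT_eq⁴)].
d = √[2.53×10²⁷ × 0.41 / (16π × 5.67×10⁻⁸ × (182)⁴)] = 5.76×10¹¹ m = 3.85 AU.

d ≈ 3.85 AU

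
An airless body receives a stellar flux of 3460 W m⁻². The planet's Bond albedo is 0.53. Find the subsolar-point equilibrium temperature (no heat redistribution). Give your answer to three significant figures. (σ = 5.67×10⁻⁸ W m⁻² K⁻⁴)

At the subsolar point the surface absorbs S(1−A) and emits σT⁴ per unit area — no factor of 4, since only the local patch is in balance.
T = [3460 × 0.47 / 5.67×10⁻⁸]^(1/4) = (2.87×10¹⁰)^(1/4) = 412 K.

T_ss ≈ 412 K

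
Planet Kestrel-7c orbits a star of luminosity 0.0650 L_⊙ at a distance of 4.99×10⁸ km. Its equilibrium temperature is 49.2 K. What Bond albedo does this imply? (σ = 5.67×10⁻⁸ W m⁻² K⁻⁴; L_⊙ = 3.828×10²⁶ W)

A ≈ 0.83

d = 4.99×10⁸ km = 4.99×10¹¹ m.
L = 0.0650 × 3.828×10²⁶ = 2.49×10²⁵ W.
Flux: S = L/(4πd²) = 2.49×10²⁵/(4π×(4.99×10¹¹)²) = 7.95 W m⁻².
From T_eq⁴ = S(1−A)/(4σ): 1−A = 4σT_eq⁴/S.
1−A = 4 × 5.67×10⁻⁸ × (49.2)⁴ / 7.95 = 0.167.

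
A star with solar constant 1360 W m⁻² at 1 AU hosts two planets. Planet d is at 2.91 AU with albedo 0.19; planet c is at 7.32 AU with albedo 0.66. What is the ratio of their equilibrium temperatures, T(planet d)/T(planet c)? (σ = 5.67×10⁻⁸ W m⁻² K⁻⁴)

T_eq = [S₀(1−A)/(4σd²)]^(1/4), so T ∝ (1−A)^(1/4) / √d.
T₁ = [1360×0.81/(4×5.67×10⁻⁸×2.91²)]^(1/4) = 154.76 K.
T₂ = [1360×0.34/(4×5.67×10⁻⁸×7.32²)]^(1/4) = 78.54 K.

T₁/T₂ ≈ 1.970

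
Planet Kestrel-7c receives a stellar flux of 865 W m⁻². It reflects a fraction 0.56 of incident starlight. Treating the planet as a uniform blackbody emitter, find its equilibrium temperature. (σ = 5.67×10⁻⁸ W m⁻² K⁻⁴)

T_eq ≈ 202 K

Energy balance: absorbed = emitted ⇒ πR²·S(1−A) = 4πR²·σT_eq⁴, so T_eq⁴ = S(1−A)/(4σ).
T_eq = [865 × 0.44 / (4 × 5.67×10⁻⁸)]^(1/4) = (1.68×10⁹)^(1/4) = 202 K.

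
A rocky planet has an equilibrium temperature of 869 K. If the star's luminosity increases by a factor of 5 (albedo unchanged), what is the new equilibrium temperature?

T_eq ∝ L^(1/4) · d^(−1/2).
T′ = 869 × 5^(1/4) = 1300 K.

T_eq ≈ 1300 K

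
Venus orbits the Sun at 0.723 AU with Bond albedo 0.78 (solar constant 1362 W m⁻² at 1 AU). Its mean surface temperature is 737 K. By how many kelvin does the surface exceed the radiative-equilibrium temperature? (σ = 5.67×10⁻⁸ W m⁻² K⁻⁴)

S = 1362/0.723² = 2606 W m⁻².
T_eq = [S(1−A)/(4σ)]^(1/4) = [2606×0.22/(4×5.67×10⁻⁸)]^(1/4) = 224.2 K.
ΔT = T_surf − T_eq = 737 − 224.2.

ΔT ≈ 512.8 K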